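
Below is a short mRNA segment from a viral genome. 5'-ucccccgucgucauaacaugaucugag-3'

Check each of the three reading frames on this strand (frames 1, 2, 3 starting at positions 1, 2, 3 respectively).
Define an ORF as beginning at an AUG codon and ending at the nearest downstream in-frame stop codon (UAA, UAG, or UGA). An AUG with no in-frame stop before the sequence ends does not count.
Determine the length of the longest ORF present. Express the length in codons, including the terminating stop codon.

Frame 1: UCC CCC GUC GUC AUA ACA UGA UCU GAG — no AUG→stop ORF.
Frame 2: CCC CCG UCG UCA UAA CAU GAU CUG — no AUG→stop ORF.
Frame 3: CCC CGU CGU CAU AAC AUG AUC UGA — AUG at 18, stop UGA at 24 → 9 nt.
Longest: frame 3, positions 18–26, 9 nt = 3 codons = 2 aa. → 3 codons.

3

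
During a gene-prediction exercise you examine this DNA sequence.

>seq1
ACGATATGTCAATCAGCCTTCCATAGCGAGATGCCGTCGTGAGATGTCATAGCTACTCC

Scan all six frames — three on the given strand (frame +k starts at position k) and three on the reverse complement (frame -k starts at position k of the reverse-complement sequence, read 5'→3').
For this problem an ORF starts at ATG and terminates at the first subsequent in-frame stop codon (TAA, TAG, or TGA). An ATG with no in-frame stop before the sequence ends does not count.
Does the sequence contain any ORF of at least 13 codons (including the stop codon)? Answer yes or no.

yes

Reverse complement (5'→3'): GGAGTAGCTATGACATCTCACGACGGCATCTCGCTATGGAAGGCTGATTGACATATCGT
Frame +1: ACG ATA TGT CAA TCA GCC TTC CAT AGC GAG ATG CCG TCG TGA GAT GTC ATA GCT ACT — ATG at 31, stop TGA at 40 → 12 nt.
Frame +2: CGA TAT GTC AAT CAG CCT TCC ATA GCG AGA TGC CGT CGT GAG ATG TCA TAG CTA CTC — ATG at 44, stop TAG at 50 → 9 nt.
Frame +3: GAT ATG TCA ATC AGC CTT CCA TAG CGA GAT GCC GTC GTG AGA TGT CAT AGC TAC TCC — ATG at 6, stop TAG at 24 → 21 nt.
Frame -1: GGA GTA GCT ATG ACA TCT CAC GAC GGC ATC TCG CTA TGG AAG GCT GAT TGA CAT ATC — ATG at 10, stop TGA at 49 → 42 nt.
Frame -2: GAG TAG CTA TGA CAT CTC ACG ACG GCA TCT CGC TAT GGA AGG CTG ATT GAC ATA TCG — no ATG→stop ORF.
Frame -3: AGT AGC TAT GAC ATC TCA CGA CGG CAT CTC GCT ATG GAA GGC TGA TTG ACA TAT CGT — ATG at 36, stop TGA at 45 → 12 nt.
Frame -1 has an ORF of 14 codons (positions 10–51) ≥ 13, so yes.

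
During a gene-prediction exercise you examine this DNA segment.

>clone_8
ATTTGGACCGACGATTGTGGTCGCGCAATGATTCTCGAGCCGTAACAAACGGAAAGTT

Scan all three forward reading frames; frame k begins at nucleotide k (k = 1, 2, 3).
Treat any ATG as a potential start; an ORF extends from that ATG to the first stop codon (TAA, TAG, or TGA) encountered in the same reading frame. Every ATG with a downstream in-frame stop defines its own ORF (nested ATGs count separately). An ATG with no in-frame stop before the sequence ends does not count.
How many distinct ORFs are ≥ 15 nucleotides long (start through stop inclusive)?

1

Frame 1: ATT TGG ACC GAC GAT TGT GGT CGC GCA ATG ATT CTC GAG CCG TAA CAA ACG GAA AGT — ATG at 28, stop TAA at 43 → 18 nt.
Frame 2: TTT GGA CCG ACG ATT GTG GTC GCG CAA TGA TTC TCG AGC CGT AAC AAA CGG AAA GTT — no ATG→stop ORF.
Frame 3: TTG GAC CGA CGA TTG TGG TCG CGC AAT GAT TCT CGA GCC GTA ACA AAC GGA AAG — no ATG→stop ORF.
ORFs ≥ 15 nucleotides: frame 1 28–45 (18 nucleotides). Count = 1.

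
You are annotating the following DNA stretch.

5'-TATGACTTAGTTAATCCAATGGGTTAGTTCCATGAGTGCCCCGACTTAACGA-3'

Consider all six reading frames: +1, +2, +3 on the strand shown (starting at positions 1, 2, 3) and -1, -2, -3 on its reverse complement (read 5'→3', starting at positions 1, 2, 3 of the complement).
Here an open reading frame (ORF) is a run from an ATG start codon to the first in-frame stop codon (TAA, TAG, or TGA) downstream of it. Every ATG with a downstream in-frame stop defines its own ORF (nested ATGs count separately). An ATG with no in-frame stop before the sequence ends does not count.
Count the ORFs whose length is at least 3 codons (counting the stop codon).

Reverse complement (5'→3'): TCGTTAAGTCGGGGCACTCATGGAACTAACCCATTGGATTAACTAAGTCATA
Frame +1: TAT GAC TTA GTT AAT CCA ATG GGT TAG TTC CAT GAG TGC CCC GAC TTA ACG — ATG at 19, stop TAG at 25 → 9 nt.
Frame +2: ATG ACT TAG TTA ATC CAA TGG GTT AGT TCC ATG AGT GCC CCG ACT TAA CGA — ATG at 2, stop TAG at 8 → 9 nt; ATG at 32, stop TAA at 47 → 18 nt.
Frame +3: TGA CTT AGT TAA TCC AAT GGG TTA GTT CCA TGA GTG CCC CGA CTT AAC — no ATG→stop ORF.
Frame -1: TCG TTA AGT CGG GGC ACT CAT GGA ACT AAC CCA TTG GAT TAA CTA AGT CAT — no ATG→stop ORF.
Frame -2: CGT TAA GTC GGG GCA CTC ATG GAA CTA ACC CAT TGG ATT AAC TAA GTC ATA — ATG at 20, stop TAA at 44 → 27 nt.
Frame -3: GTT AAG TCG GGG CAC TCA TGG AAC TAA CCC ATT GGA TTA ACT AAG TCA — no ATG→stop ORF.
ORFs ≥ 3 codons: frame +1 19–27 (3 codons), frame +2 2–10 (3 codons), frame +2 32–49 (6 codons), frame -2 20–46 (9 codons). Count = 4.

4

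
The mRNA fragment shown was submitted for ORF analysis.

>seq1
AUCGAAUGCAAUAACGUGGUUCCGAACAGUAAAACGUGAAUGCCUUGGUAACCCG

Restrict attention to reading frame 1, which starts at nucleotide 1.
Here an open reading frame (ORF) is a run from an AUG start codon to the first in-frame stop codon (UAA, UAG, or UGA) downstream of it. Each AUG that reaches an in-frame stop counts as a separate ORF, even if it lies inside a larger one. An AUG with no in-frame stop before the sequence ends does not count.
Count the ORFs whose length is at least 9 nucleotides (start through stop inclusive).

Frame 1: AUC GAA UGC AAU AAC GUG GUU CCG AAC AGU AAA ACG UGA AUG CCU UGG UAA CCC — AUG at 40, stop UAA at 49 → 12 nt.
ORFs ≥ 9 nucleotides: frame 1 40–51 (12 nucleotides). Count = 1.

1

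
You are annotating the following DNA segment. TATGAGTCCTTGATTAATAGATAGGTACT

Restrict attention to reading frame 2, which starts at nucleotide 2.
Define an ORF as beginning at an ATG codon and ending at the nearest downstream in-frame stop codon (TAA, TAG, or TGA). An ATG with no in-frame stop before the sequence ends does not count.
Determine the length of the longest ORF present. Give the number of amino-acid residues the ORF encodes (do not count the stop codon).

3

Frame 2: ATG AGT CCT TGA TTA ATA GAT AGG TAC — ATG at 2, stop TGA at 11 → 12 nt.
Longest: frame 2, positions 2–13, 12 nt = 4 codons = 3 aa. → 3 amino acids.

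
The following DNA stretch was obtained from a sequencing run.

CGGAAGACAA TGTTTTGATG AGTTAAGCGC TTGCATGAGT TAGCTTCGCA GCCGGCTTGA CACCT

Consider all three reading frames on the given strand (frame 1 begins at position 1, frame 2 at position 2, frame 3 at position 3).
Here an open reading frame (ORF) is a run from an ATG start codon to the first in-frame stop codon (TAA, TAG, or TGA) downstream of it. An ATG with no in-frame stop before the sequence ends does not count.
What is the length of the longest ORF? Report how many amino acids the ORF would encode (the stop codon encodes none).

Frame 1: CGG AAG ACA ATG TTT TGA TGA GTT AAG CGC TTG CAT GAG TTA GCT TCG CAG CCG GCT TGA CAC — ATG at 10, stop TGA at 16 → 9 nt.
Frame 2: GGA AGA CAA TGT TTT GAT GAG TTA AGC GCT TGC ATG AGT TAG CTT CGC AGC CGG CTT GAC ACC — ATG at 35, stop TAG at 41 → 9 nt.
Frame 3: GAA GAC AAT GTT TTG ATG AGT TAA GCG CTT GCA TGA GTT AGC TTC GCA GCC GGC TTG ACA CCT — ATG at 18, stop TAA at 24 → 9 nt.
Longest: frame 1, positions 10–18, 9 nt = 3 codons = 2 aa. → 2 amino acids.

2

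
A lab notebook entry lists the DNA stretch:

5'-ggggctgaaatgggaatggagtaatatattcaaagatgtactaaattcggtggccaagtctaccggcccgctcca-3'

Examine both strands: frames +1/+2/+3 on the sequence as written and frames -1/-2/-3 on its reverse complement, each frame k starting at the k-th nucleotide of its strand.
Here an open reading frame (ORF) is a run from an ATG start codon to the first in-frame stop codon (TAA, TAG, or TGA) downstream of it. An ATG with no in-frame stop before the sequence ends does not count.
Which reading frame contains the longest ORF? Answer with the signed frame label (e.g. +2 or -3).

+1

Reverse complement (5'→3'): TGGAGCGGGCCGGTAGACTTGGCCACCGAATTTAGTACATCTTTGAATATATTACTCCATTCCCATTTCAGCCCC
Frame +1: GGG GCT GAA ATG GGA ATG GAG TAA TAT ATT CAA AGA TGT ACT AAA TTC GGT GGC CAA GTC TAC CGG CCC GCT CCA — ATG at 10, stop TAA at 22 → 15 nt; ATG at 16, stop TAA at 22 → 9 nt.
Frame +2: GGG CTG AAA TGG GAA TGG AGT AAT ATA TTC AAA GAT GTA CTA AAT TCG GTG GCC AAG TCT ACC GGC CCG CTC — no ATG→stop ORF.
Frame +3: GGC TGA AAT GGG AAT GGA GTA ATA TAT TCA AAG ATG TAC TAA ATT CGG TGG CCA AGT CTA CCG GCC CGC TCC — ATG at 36, stop TAA at 42 → 9 nt.
Frame -1: TGG AGC GGG CCG GTA GAC TTG GCC ACC GAA TTT AGT ACA TCT TTG AAT ATA TTA CTC CAT TCC CAT TTC AGC CCC — no ATG→stop ORF.
Frame -2: GGA GCG GGC CGG TAG ACT TGG CCA CCG AAT TTA GTA CAT CTT TGA ATA TAT TAC TCC ATT CCC ATT TCA GCC — no ATG→stop ORF.
Frame -3: GAG CGG GCC GGT AGA CTT GGC CAC CGA ATT TAG TAC ATC TTT GAA TAT ATT ACT CCA TTC CCA TTT CAG CCC — no ATG→stop ORF.
Longest ORF is 15 nt in frame +1 (positions 10–24).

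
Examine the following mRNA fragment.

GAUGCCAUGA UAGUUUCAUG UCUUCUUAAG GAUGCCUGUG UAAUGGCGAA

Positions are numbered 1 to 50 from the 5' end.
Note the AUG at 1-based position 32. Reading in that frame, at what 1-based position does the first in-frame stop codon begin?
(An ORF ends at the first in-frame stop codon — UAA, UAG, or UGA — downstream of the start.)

41

Codons from position 32: AUG (32–34), CCU (35–37), GUG (38–40), UAA (41–43).
UAA is a stop codon; it begins at position 41.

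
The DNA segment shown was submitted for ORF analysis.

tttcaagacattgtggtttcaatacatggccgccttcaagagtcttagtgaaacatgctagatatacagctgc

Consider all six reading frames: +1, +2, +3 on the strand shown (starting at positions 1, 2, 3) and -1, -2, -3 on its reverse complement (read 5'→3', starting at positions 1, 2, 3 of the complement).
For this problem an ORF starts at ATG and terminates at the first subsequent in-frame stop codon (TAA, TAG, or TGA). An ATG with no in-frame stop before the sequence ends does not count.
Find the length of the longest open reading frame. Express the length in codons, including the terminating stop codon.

12

Reverse complement (5'→3'): GCAGCTGTATATCTAGCATGTTTCACTAAGACTCTTGAAGGCGGCCATGTATTGAAACCACAATGTCTTGAAA
Frame +1: TTT CAA GAC ATT GTG GTT TCA ATA CAT GGC CGC CTT CAA GAG TCT TAG TGA AAC ATG CTA GAT ATA CAG CTG — no ATG→stop ORF.
Frame +2: TTC AAG ACA TTG TGG TTT CAA TAC ATG GCC GCC TTC AAG AGT CTT AGT GAA ACA TGC TAG ATA TAC AGC TGC — ATG at 26, stop TAG at 59 → 36 nt.
Frame +3: TCA AGA CAT TGT GGT TTC AAT ACA TGG CCG CCT TCA AGA GTC TTA GTG AAA CAT GCT AGA TAT ACA GCT — no ATG→stop ORF.
Frame -1: GCA GCT GTA TAT CTA GCA TGT TTC ACT AAG ACT CTT GAA GGC GGC CAT GTA TTG AAA CCA CAA TGT CTT GAA — no ATG→stop ORF.
Frame -2: CAG CTG TAT ATC TAG CAT GTT TCA CTA AGA CTC TTG AAG GCG GCC ATG TAT TGA AAC CAC AAT GTC TTG AAA — ATG at 47, stop TGA at 53 → 9 nt.
Frame -3: AGC TGT ATA TCT AGC ATG TTT CAC TAA GAC TCT TGA AGG CGG CCA TGT ATT GAA ACC ACA ATG TCT TGA — ATG at 18, stop TAA at 27 → 12 nt; ATG at 63, stop TGA at 69 → 9 nt.
Longest: frame +2, positions 26–61, 36 nt = 12 codons = 11 aa. → 12 codons.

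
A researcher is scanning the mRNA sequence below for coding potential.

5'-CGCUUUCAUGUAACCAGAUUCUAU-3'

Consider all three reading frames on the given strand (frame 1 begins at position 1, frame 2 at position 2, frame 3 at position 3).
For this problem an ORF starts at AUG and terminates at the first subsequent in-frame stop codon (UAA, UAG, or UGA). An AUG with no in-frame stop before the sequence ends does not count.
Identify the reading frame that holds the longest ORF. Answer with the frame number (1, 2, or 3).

2

Frame 1: CGC UUU CAU GUA ACC AGA UUC UAU — no AUG→stop ORF.
Frame 2: GCU UUC AUG UAA CCA GAU UCU — AUG at 8, stop UAA at 11 → 6 nt.
Frame 3: CUU UCA UGU AAC CAG AUU CUA — no AUG→stop ORF.
Longest ORF is 6 nt in frame 2 (positions 8–13).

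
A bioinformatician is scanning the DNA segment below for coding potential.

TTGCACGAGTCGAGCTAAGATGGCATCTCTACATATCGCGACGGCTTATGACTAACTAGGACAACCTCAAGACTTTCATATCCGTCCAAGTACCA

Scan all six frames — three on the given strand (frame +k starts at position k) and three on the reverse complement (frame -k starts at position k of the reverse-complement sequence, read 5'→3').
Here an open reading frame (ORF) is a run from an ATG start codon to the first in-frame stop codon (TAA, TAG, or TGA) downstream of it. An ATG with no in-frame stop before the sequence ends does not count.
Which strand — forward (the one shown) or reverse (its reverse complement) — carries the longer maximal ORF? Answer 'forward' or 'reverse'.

forward

Reverse complement (5'→3'): TGGTACTTGGACGGATATGAAAGTCTTGAGGTTGTCCTAGTTAGTCATAAGCCGTCGCGATATGTAGAGATGCCATCTTAGCTCGACTCGTGCAA
Frame +1: TTG CAC GAG TCG AGC TAA GAT GGC ATC TCT ACA TAT CGC GAC GGC TTA TGA CTA ACT AGG ACA ACC TCA AGA CTT TCA TAT CCG TCC AAG TAC — no ATG→stop ORF.
Frame +2: TGC ACG AGT CGA GCT AAG ATG GCA TCT CTA CAT ATC GCG ACG GCT TAT GAC TAA CTA GGA CAA CCT CAA GAC TTT CAT ATC CGT CCA AGT ACC — ATG at 20, stop TAA at 53 → 36 nt.
Frame +3: GCA CGA GTC GAG CTA AGA TGG CAT CTC TAC ATA TCG CGA CGG CTT ATG ACT AAC TAG GAC AAC CTC AAG ACT TTC ATA TCC GTC CAA GTA CCA — ATG at 48, stop TAG at 57 → 12 nt.
Frame -1: TGG TAC TTG GAC GGA TAT GAA AGT CTT GAG GTT GTC CTA GTT AGT CAT AAG CCG TCG CGA TAT GTA GAG ATG CCA TCT TAG CTC GAC TCG TGC — ATG at 70, stop TAG at 79 → 12 nt.
Frame -2: GGT ACT TGG ACG GAT ATG AAA GTC TTG AGG TTG TCC TAG TTA GTC ATA AGC CGT CGC GAT ATG TAG AGA TGC CAT CTT AGC TCG ACT CGT GCA — ATG at 17, stop TAG at 38 → 24 nt; ATG at 62, stop TAG at 65 → 6 nt.
Frame -3: GTA CTT GGA CGG ATA TGA AAG TCT TGA GGT TGT CCT AGT TAG TCA TAA GCC GTC GCG ATA TGT AGA GAT GCC ATC TTA GCT CGA CTC GTG CAA — no ATG→stop ORF.
Forward-strand max 36 nt; reverse-strand max 24 nt. The forward strand has the longer ORF.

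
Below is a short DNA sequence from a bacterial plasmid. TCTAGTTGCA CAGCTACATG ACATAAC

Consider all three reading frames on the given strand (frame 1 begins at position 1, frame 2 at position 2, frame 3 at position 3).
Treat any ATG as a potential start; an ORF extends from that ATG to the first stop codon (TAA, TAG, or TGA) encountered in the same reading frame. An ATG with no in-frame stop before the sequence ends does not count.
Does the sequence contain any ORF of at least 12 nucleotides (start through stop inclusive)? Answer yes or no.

no

Frame 1: TCT AGT TGC ACA GCT ACA TGA CAT AAC — no ATG→stop ORF.
Frame 2: CTA GTT GCA CAG CTA CAT GAC ATA — no ATG→stop ORF.
Frame 3: TAG TTG CAC AGC TAC ATG ACA TAA — ATG at 18, stop TAA at 24 → 9 nt.
Largest ORF found is 9 nucleotides < 12, so no.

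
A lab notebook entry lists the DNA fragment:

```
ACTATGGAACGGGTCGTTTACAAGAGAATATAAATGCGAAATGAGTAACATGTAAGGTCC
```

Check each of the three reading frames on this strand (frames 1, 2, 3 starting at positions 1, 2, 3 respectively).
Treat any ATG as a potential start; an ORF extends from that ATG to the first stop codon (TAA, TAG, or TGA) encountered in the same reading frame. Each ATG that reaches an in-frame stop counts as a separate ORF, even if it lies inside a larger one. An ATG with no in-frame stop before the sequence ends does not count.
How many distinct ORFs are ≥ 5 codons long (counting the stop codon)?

Frame 1: ACT ATG GAA CGG GTC GTT TAC AAG AGA ATA TAA ATG CGA AAT GAG TAA CAT GTA AGG TCC — ATG at 4, stop TAA at 31 → 30 nt; ATG at 34, stop TAA at 46 → 15 nt.
Frame 2: CTA TGG AAC GGG TCG TTT ACA AGA GAA TAT AAA TGC GAA ATG AGT AAC ATG TAA GGT — ATG at 41, stop TAA at 53 → 15 nt; ATG at 50, stop TAA at 53 → 6 nt.
Frame 3: TAT GGA ACG GGT CGT TTA CAA GAG AAT ATA AAT GCG AAA TGA GTA ACA TGT AAG GTC — no ATG→stop ORF.
ORFs ≥ 5 codons: frame 1 4–33 (10 codons), frame 1 34–48 (5 codons), frame 2 41–55 (5 codons). Count = 3.

3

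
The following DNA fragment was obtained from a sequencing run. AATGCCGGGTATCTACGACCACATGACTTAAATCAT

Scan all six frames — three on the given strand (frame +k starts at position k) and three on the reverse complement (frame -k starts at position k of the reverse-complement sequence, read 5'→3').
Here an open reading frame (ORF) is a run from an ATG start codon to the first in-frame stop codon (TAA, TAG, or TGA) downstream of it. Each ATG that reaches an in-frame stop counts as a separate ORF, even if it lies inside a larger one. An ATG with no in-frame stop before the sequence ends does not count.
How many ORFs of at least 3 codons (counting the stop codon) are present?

Reverse complement (5'→3'): ATGATTTAAGTCATGTGGTCGTAGATACCCGGCATT
Frame +1: AAT GCC GGG TAT CTA CGA CCA CAT GAC TTA AAT CAT — no ATG→stop ORF.
Frame +2: ATG CCG GGT ATC TAC GAC CAC ATG ACT TAA ATC — ATG at 2, stop TAA at 29 → 30 nt; ATG at 23, stop TAA at 29 → 9 nt.
Frame +3: TGC CGG GTA TCT ACG ACC ACA TGA CTT AAA TCA — no ATG→stop ORF.
Frame -1: ATG ATT TAA GTC ATG TGG TCG TAG ATA CCC GGC ATT — ATG at 1, stop TAA at 7 → 9 nt; ATG at 13, stop TAG at 22 → 12 nt.
Frame -2: TGA TTT AAG TCA TGT GGT CGT AGA TAC CCG GCA — no ATG→stop ORF.
Frame -3: GAT TTA AGT CAT GTG GTC GTA GAT ACC CGG CAT — no ATG→stop ORF.
ORFs ≥ 3 codons: frame +2 2–31 (10 codons), frame +2 23–31 (3 codons), frame -1 1–9 (3 codons), frame -1 13–24 (4 codons). Count = 4.

4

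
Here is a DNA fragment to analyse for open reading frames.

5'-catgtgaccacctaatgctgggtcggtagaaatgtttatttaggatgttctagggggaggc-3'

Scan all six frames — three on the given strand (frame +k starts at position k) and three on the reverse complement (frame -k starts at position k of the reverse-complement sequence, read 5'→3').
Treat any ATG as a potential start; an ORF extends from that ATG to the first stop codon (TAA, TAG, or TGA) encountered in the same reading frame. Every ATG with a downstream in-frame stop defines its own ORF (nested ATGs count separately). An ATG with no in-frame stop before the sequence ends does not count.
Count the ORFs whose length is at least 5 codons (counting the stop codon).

1

Reverse complement (5'→3'): GCCTCCCCCTAGAACATCCTAAATAAACATTTCTACCGACCCAGCATTAGGTGGTCACATG
Frame +1: CAT GTG ACC ACC TAA TGC TGG GTC GGT AGA AAT GTT TAT TTA GGA TGT TCT AGG GGG AGG — no ATG→stop ORF.
Frame +2: ATG TGA CCA CCT AAT GCT GGG TCG GTA GAA ATG TTT ATT TAG GAT GTT CTA GGG GGA GGC — ATG at 2, stop TGA at 5 → 6 nt; ATG at 32, stop TAG at 41 → 12 nt.
Frame +3: TGT GAC CAC CTA ATG CTG GGT CGG TAG AAA TGT TTA TTT AGG ATG TTC TAG GGG GAG — ATG at 15, stop TAG at 27 → 15 nt; ATG at 45, stop TAG at 51 → 9 nt.
Frame -1: GCC TCC CCC TAG AAC ATC CTA AAT AAA CAT TTC TAC CGA CCC AGC ATT AGG TGG TCA CAT — no ATG→stop ORF.
Frame -2: CCT CCC CCT AGA ACA TCC TAA ATA AAC ATT TCT ACC GAC CCA GCA TTA GGT GGT CAC ATG — no ATG→stop ORF.
Frame -3: CTC CCC CTA GAA CAT CCT AAA TAA ACA TTT CTA CCG ACC CAG CAT TAG GTG GTC ACA — no ATG→stop ORF.
ORFs ≥ 5 codons: frame +3 15–29 (5 codons). Count = 1.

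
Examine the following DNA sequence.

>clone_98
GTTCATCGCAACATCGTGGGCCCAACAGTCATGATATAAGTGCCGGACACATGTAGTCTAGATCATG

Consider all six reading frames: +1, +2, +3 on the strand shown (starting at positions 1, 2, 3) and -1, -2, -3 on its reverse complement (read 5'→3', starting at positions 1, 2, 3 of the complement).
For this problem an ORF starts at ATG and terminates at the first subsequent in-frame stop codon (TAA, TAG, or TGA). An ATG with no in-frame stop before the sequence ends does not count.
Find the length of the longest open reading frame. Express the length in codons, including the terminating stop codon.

Reverse complement (5'→3'): CATGATCTAGACTACATGTGTCCGGCACTTATATCATGACTGTTGGGCCCACGATGTTGCGATGAAC
Frame +1: GTT CAT CGC AAC ATC GTG GGC CCA ACA GTC ATG ATA TAA GTG CCG GAC ACA TGT AGT CTA GAT CAT — ATG at 31, stop TAA at 37 → 9 nt.
Frame +2: TTC ATC GCA ACA TCG TGG GCC CAA CAG TCA TGA TAT AAG TGC CGG ACA CAT GTA GTC TAG ATC ATG — no ATG→stop ORF.
Frame +3: TCA TCG CAA CAT CGT GGG CCC AAC AGT CAT GAT ATA AGT GCC GGA CAC ATG TAG TCT AGA TCA — ATG at 51, stop TAG at 54 → 6 nt.
Frame -1: CAT GAT CTA GAC TAC ATG TGT CCG GCA CTT ATA TCA TGA CTG TTG GGC CCA CGA TGT TGC GAT GAA — ATG at 16, stop TGA at 37 → 24 nt.
Frame -2: ATG ATC TAG ACT ACA TGT GTC CGG CAC TTA TAT CAT GAC TGT TGG GCC CAC GAT GTT GCG ATG AAC — ATG at 2, stop TAG at 8 → 9 nt.
Frame -3: TGA TCT AGA CTA CAT GTG TCC GGC ACT TAT ATC ATG ACT GTT GGG CCC ACG ATG TTG CGA TGA — ATG at 36, stop TGA at 63 → 30 nt; ATG at 54, stop TGA at 63 → 12 nt.
Longest: frame -3, positions 36–65, 30 nt = 10 codons = 9 aa. → 10 codons.

10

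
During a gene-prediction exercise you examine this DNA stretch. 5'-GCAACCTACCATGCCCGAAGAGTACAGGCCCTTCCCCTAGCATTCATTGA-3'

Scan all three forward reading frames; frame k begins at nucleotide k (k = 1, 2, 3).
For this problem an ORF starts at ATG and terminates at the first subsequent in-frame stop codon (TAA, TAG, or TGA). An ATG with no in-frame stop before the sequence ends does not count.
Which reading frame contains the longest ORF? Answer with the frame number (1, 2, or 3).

2

Frame 1: GCA ACC TAC CAT GCC CGA AGA GTA CAG GCC CTT CCC CTA GCA TTC ATT — no ATG→stop ORF.
Frame 2: CAA CCT ACC ATG CCC GAA GAG TAC AGG CCC TTC CCC TAG CAT TCA TTG — ATG at 11, stop TAG at 38 → 30 nt.
Frame 3: AAC CTA CCA TGC CCG AAG AGT ACA GGC CCT TCC CCT AGC ATT CAT TGA — no ATG→stop ORF.
Longest ORF is 30 nt in frame 2 (positions 11–40).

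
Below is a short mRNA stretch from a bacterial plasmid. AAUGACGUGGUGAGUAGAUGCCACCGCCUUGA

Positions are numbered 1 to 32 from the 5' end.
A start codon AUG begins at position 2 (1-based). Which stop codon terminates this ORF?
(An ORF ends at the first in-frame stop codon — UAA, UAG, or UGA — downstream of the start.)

UGA

Codons from position 2: AUG (2–4), ACG (5–7), UGG (8–10), UGA (11–13).
The first in-frame stop codon is UGA.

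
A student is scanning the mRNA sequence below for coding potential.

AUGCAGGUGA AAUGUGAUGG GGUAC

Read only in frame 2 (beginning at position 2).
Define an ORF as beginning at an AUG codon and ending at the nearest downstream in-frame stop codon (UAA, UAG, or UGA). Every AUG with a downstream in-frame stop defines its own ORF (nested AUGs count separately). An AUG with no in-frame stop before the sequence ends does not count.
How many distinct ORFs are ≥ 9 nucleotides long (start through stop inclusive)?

0

Frame 2: UGC AGG UGA AAU GUG AUG GGG UAC — no AUG→stop ORF.
No ORF reaches 9 nucleotides. Count = 0.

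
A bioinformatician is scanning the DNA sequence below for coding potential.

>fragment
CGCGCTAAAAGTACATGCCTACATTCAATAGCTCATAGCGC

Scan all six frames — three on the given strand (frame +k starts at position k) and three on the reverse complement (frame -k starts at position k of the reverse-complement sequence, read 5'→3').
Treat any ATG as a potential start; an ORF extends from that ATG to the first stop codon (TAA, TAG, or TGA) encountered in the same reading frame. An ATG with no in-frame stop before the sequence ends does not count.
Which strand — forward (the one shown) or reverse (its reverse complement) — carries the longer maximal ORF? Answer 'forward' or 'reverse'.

Reverse complement (5'→3'): GCGCTATGAGCTATTGAATGTAGGCATGTACTTTTAGCGCG
Frame +1: CGC GCT AAA AGT ACA TGC CTA CAT TCA ATA GCT CAT AGC — no ATG→stop ORF.
Frame +2: GCG CTA AAA GTA CAT GCC TAC ATT CAA TAG CTC ATA GCG — no ATG→stop ORF.
Frame +3: CGC TAA AAG TAC ATG CCT ACA TTC AAT AGC TCA TAG CGC — ATG at 15, stop TAG at 36 → 24 nt.
Frame -1: GCG CTA TGA GCT ATT GAA TGT AGG CAT GTA CTT TTA GCG — no ATG→stop ORF.
Frame -2: CGC TAT GAG CTA TTG AAT GTA GGC ATG TAC TTT TAG CGC — ATG at 26, stop TAG at 35 → 12 nt.
Frame -3: GCT ATG AGC TAT TGA ATG TAG GCA TGT ACT TTT AGC GCG — ATG at 6, stop TGA at 15 → 12 nt; ATG at 18, stop TAG at 21 → 6 nt.
Forward-strand max 24 nt; reverse-strand max 12 nt. The forward strand has the longer ORF.

forward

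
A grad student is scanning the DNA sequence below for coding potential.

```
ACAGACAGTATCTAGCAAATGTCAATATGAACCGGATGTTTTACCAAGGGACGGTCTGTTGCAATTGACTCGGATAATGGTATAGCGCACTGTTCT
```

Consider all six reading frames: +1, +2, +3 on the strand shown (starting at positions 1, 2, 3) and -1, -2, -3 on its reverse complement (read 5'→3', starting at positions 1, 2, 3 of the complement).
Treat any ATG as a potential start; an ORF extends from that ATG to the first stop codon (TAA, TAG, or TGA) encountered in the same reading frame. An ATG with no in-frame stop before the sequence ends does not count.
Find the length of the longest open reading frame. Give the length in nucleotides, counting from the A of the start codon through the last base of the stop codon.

42

Reverse complement (5'→3'): AGAACAGTGCGCTATACCATTATCCGAGTCAATTGCAACAGACCGTCCCTTGGTAAAACATCCGGTTCATATTGACATTTGCTAGATACTGTCTGT
Frame +1: ACA GAC AGT ATC TAG CAA ATG TCA ATA TGA ACC GGA TGT TTT ACC AAG GGA CGG TCT GTT GCA ATT GAC TCG GAT AAT GGT ATA GCG CAC TGT TCT — ATG at 19, stop TGA at 28 → 12 nt.
Frame +2: CAG ACA GTA TCT AGC AAA TGT CAA TAT GAA CCG GAT GTT TTA CCA AGG GAC GGT CTG TTG CAA TTG ACT CGG ATA ATG GTA TAG CGC ACT GTT — ATG at 77, stop TAG at 83 → 9 nt.
Frame +3: AGA CAG TAT CTA GCA AAT GTC AAT ATG AAC CGG ATG TTT TAC CAA GGG ACG GTC TGT TGC AAT TGA CTC GGA TAA TGG TAT AGC GCA CTG TTC — ATG at 27, stop TGA at 66 → 42 nt; ATG at 36, stop TGA at 66 → 33 nt.
Frame -1: AGA ACA GTG CGC TAT ACC ATT ATC CGA GTC AAT TGC AAC AGA CCG TCC CTT GGT AAA ACA TCC GGT TCA TAT TGA CAT TTG CTA GAT ACT GTC TGT — no ATG→stop ORF.
Frame -2: GAA CAG TGC GCT ATA CCA TTA TCC GAG TCA ATT GCA ACA GAC CGT CCC TTG GTA AAA CAT CCG GTT CAT ATT GAC ATT TGC TAG ATA CTG TCT — no ATG→stop ORF.
Frame -3: AAC AGT GCG CTA TAC CAT TAT CCG AGT CAA TTG CAA CAG ACC GTC CCT TGG TAA AAC ATC CGG TTC ATA TTG ACA TTT GCT AGA TAC TGT CTG — no ATG→stop ORF.
Longest: frame +3, positions 27–68, 42 nt = 14 codons = 13 aa. → 42 nucleotides.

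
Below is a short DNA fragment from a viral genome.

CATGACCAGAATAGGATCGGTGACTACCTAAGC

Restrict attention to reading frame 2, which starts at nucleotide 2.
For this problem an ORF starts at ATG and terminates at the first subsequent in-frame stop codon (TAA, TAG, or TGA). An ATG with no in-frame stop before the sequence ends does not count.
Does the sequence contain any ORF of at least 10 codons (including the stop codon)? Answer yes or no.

Frame 2: ATG ACC AGA ATA GGA TCG GTG ACT ACC TAA — ATG at 2, stop TAA at 29 → 30 nt.
Frame 2 has an ORF of 10 codons (positions 2–31) ≥ 10, so yes.

yes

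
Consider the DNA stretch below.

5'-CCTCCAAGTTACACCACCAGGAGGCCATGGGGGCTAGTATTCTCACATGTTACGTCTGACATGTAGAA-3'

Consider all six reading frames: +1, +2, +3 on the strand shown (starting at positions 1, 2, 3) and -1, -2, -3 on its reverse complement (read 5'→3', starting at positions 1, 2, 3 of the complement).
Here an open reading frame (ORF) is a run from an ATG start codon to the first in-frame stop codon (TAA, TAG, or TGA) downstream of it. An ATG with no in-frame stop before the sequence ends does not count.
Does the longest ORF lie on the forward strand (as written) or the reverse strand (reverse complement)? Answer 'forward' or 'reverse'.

Reverse complement (5'→3'): TTCTACATGTCAGACGTAACATGTGAGAATACTAGCCCCCATGGCCTCCTGGTGGTGTAACTTGGAGG
Frame +1: CCT CCA AGT TAC ACC ACC AGG AGG CCA TGG GGG CTA GTA TTC TCA CAT GTT ACG TCT GAC ATG TAG — ATG at 61, stop TAG at 64 → 6 nt.
Frame +2: CTC CAA GTT ACA CCA CCA GGA GGC CAT GGG GGC TAG TAT TCT CAC ATG TTA CGT CTG ACA TGT AGA — no ATG→stop ORF.
Frame +3: TCC AAG TTA CAC CAC CAG GAG GCC ATG GGG GCT AGT ATT CTC ACA TGT TAC GTC TGA CAT GTA GAA — ATG at 27, stop TGA at 57 → 33 nt.
Frame -1: TTC TAC ATG TCA GAC GTA ACA TGT GAG AAT ACT AGC CCC CAT GGC CTC CTG GTG GTG TAA CTT GGA — ATG at 7, stop TAA at 58 → 54 nt.
Frame -2: TCT ACA TGT CAG ACG TAA CAT GTG AGA ATA CTA GCC CCC ATG GCC TCC TGG TGG TGT AAC TTG GAG — no ATG→stop ORF.
Frame -3: CTA CAT GTC AGA CGT AAC ATG TGA GAA TAC TAG CCC CCA TGG CCT CCT GGT GGT GTA ACT TGG AGG — ATG at 21, stop TGA at 24 → 6 nt.
Forward-strand max 33 nt; reverse-strand max 54 nt. The reverse strand has the longer ORF.

reverse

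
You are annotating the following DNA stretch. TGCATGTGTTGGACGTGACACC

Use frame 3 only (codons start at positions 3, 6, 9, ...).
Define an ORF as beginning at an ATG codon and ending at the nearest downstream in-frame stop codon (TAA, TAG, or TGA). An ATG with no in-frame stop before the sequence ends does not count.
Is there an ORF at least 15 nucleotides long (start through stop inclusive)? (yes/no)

no

Frame 3: CAT GTG TTG GAC GTG ACA — no ATG→stop ORF.
Largest ORF found is 0 nucleotides < 15, so no.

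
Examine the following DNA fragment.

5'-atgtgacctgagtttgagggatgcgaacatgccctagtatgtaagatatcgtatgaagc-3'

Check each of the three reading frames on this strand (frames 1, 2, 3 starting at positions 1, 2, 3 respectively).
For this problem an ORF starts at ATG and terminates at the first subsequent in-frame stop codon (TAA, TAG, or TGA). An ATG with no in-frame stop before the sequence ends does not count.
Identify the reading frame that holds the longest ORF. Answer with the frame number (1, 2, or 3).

Frame 1: ATG TGA CCT GAG TTT GAG GGA TGC GAA CAT GCC CTA GTA TGT AAG ATA TCG TAT GAA — ATG at 1, stop TGA at 4 → 6 nt.
Frame 2: TGT GAC CTG AGT TTG AGG GAT GCG AAC ATG CCC TAG TAT GTA AGA TAT CGT ATG AAG — ATG at 29, stop TAG at 35 → 9 nt.
Frame 3: GTG ACC TGA GTT TGA GGG ATG CGA ACA TGC CCT AGT ATG TAA GAT ATC GTA TGA AGC — ATG at 21, stop TAA at 42 → 24 nt; ATG at 39, stop TAA at 42 → 6 nt.
Longest ORF is 24 nt in frame 3 (positions 21–44).

3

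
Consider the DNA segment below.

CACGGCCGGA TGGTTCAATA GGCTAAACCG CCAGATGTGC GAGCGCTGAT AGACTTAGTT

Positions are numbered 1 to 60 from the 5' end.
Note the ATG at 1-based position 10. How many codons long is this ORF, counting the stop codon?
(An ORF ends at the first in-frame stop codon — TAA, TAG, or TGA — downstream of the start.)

Codons from position 10: ATG (10–12), GTT (13–15), CAA (16–18), TAG (19–21).
TAG is the first in-frame stop; that's 4 codons including the stop.

4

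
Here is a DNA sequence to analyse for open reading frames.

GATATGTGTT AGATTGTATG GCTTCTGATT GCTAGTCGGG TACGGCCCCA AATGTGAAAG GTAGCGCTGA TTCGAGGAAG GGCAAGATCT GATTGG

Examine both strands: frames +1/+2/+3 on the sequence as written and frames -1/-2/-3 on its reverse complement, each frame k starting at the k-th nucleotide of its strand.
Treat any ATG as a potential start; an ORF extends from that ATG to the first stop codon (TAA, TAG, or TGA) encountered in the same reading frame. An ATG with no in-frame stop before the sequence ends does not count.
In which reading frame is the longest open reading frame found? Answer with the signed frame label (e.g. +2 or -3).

+3

Reverse complement (5'→3'): CCAATCAGATCTTGCCCTTCCTCGAATCAGCGCTACCTTTCACATTTGGGGCCGTACCCGACTAGCAATCAGAAGCCATACAATCTAACACATATC
Frame +1: GAT ATG TGT TAG ATT GTA TGG CTT CTG ATT GCT AGT CGG GTA CGG CCC CAA ATG TGA AAG GTA GCG CTG ATT CGA GGA AGG GCA AGA TCT GAT TGG — ATG at 4, stop TAG at 10 → 9 nt; ATG at 52, stop TGA at 55 → 6 nt.
Frame +2: ATA TGT GTT AGA TTG TAT GGC TTC TGA TTG CTA GTC GGG TAC GGC CCC AAA TGT GAA AGG TAG CGC TGA TTC GAG GAA GGG CAA GAT CTG ATT — no ATG→stop ORF.
Frame +3: TAT GTG TTA GAT TGT ATG GCT TCT GAT TGC TAG TCG GGT ACG GCC CCA AAT GTG AAA GGT AGC GCT GAT TCG AGG AAG GGC AAG ATC TGA TTG — ATG at 18, stop TAG at 33 → 18 nt.
Frame -1: CCA ATC AGA TCT TGC CCT TCC TCG AAT CAG CGC TAC CTT TCA CAT TTG GGG CCG TAC CCG ACT AGC AAT CAG AAG CCA TAC AAT CTA ACA CAT ATC — no ATG→stop ORF.
Frame -2: CAA TCA GAT CTT GCC CTT CCT CGA ATC AGC GCT ACC TTT CAC ATT TGG GGC CGT ACC CGA CTA GCA ATC AGA AGC CAT ACA ATC TAA CAC ATA — no ATG→stop ORF.
Frame -3: AAT CAG ATC TTG CCC TTC CTC GAA TCA GCG CTA CCT TTC ACA TTT GGG GCC GTA CCC GAC TAG CAA TCA GAA GCC ATA CAA TCT AAC ACA TAT — no ATG→stop ORF.
Longest ORF is 18 nt in frame +3 (positions 18–35).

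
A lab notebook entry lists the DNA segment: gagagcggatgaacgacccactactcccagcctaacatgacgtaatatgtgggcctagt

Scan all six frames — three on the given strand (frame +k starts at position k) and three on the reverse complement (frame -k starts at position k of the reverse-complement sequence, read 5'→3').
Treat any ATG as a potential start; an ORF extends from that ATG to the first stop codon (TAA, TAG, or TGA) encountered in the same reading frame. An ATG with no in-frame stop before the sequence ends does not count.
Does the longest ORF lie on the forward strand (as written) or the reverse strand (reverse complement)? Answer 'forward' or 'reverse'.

Reverse complement (5'→3'): ACTAGGCCCACATATTACGTCATGTTAGGCTGGGAGTAGTGGGTCGTTCATCCGCTCTC
Frame +1: GAG AGC GGA TGA ACG ACC CAC TAC TCC CAG CCT AAC ATG ACG TAA TAT GTG GGC CTA — ATG at 37, stop TAA at 43 → 9 nt.
Frame +2: AGA GCG GAT GAA CGA CCC ACT ACT CCC AGC CTA ACA TGA CGT AAT ATG TGG GCC TAG — ATG at 47, stop TAG at 56 → 12 nt.
Frame +3: GAG CGG ATG AAC GAC CCA CTA CTC CCA GCC TAA CAT GAC GTA ATA TGT GGG CCT AGT — ATG at 9, stop TAA at 33 → 27 nt.
Frame -1: ACT AGG CCC ACA TAT TAC GTC ATG TTA GGC TGG GAG TAG TGG GTC GTT CAT CCG CTC — ATG at 22, stop TAG at 37 → 18 nt.
Frame -2: CTA GGC CCA CAT ATT ACG TCA TGT TAG GCT GGG AGT AGT GGG TCG TTC ATC CGC TCT — no ATG→stop ORF.
Frame -3: TAG GCC CAC ATA TTA CGT CAT GTT AGG CTG GGA GTA GTG GGT CGT TCA TCC GCT CTC — no ATG→stop ORF.
Forward-strand max 27 nt; reverse-strand max 18 nt. The forward strand has the longer ORF.

forward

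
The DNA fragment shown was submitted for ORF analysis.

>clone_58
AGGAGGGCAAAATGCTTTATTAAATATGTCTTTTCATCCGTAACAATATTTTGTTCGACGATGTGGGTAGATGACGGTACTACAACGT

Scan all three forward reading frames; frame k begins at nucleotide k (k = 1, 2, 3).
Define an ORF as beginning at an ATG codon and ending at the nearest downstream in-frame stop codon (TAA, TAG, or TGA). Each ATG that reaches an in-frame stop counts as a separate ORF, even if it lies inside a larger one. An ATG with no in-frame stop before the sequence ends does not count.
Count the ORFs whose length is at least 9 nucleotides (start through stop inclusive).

Frame 1: AGG AGG GCA AAA TGC TTT ATT AAA TAT GTC TTT TCA TCC GTA ACA ATA TTT TGT TCG ACG ATG TGG GTA GAT GAC GGT ACT ACA ACG — no ATG→stop ORF.
Frame 2: GGA GGG CAA AAT GCT TTA TTA AAT ATG TCT TTT CAT CCG TAA CAA TAT TTT GTT CGA CGA TGT GGG TAG ATG ACG GTA CTA CAA CGT — ATG at 26, stop TAA at 41 → 18 nt.
Frame 3: GAG GGC AAA ATG CTT TAT TAA ATA TGT CTT TTC ATC CGT AAC AAT ATT TTG TTC GAC GAT GTG GGT AGA TGA CGG TAC TAC AAC — ATG at 12, stop TAA at 21 → 12 nt.
ORFs ≥ 9 nucleotides: frame 2 26–43 (18 nucleotides), frame 3 12–23 (12 nucleotides). Count = 2.

2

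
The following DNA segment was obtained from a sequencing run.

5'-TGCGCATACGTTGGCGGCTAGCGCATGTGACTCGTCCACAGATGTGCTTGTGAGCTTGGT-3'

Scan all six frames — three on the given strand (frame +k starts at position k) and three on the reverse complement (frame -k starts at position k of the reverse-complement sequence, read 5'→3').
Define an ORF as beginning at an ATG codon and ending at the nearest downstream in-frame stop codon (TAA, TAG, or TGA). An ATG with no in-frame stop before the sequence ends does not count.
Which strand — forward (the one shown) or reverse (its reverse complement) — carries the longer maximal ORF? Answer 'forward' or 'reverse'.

forward

Reverse complement (5'→3'): ACCAAGCTCACAAGCACATCTGTGGACGAGTCACATGCGCTAGCCGCCAACGTATGCGCA
Frame +1: TGC GCA TAC GTT GGC GGC TAG CGC ATG TGA CTC GTC CAC AGA TGT GCT TGT GAG CTT GGT — ATG at 25, stop TGA at 28 → 6 nt.
Frame +2: GCG CAT ACG TTG GCG GCT AGC GCA TGT GAC TCG TCC ACA GAT GTG CTT GTG AGC TTG — no ATG→stop ORF.
Frame +3: CGC ATA CGT TGG CGG CTA GCG CAT GTG ACT CGT CCA CAG ATG TGC TTG TGA GCT TGG — ATG at 42, stop TGA at 51 → 12 nt.
Frame -1: ACC AAG CTC ACA AGC ACA TCT GTG GAC GAG TCA CAT GCG CTA GCC GCC AAC GTA TGC GCA — no ATG→stop ORF.
Frame -2: CCA AGC TCA CAA GCA CAT CTG TGG ACG AGT CAC ATG CGC TAG CCG CCA ACG TAT GCG — ATG at 35, stop TAG at 41 → 9 nt.
Frame -3: CAA GCT CAC AAG CAC ATC TGT GGA CGA GTC ACA TGC GCT AGC CGC CAA CGT ATG CGC — no ATG→stop ORF.
Forward-strand max 12 nt; reverse-strand max 9 nt. The forward strand has the longer ORF.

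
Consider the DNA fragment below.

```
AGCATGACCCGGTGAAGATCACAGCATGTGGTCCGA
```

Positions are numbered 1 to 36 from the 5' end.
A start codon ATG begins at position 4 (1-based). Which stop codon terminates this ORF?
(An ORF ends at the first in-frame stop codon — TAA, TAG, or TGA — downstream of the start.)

TGA

Codons from position 4: ATG (4–6), ACC (7–9), CGG (10–12), TGA (13–15).
The first in-frame stop codon is TGA.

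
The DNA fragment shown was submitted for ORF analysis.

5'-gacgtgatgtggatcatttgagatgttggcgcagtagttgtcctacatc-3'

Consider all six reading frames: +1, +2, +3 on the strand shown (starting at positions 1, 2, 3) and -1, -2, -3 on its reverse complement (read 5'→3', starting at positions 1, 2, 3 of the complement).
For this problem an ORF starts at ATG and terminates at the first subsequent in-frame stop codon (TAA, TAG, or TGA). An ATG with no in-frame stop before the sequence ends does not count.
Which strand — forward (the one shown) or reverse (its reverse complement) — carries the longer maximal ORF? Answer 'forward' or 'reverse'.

Reverse complement (5'→3'): GATGTAGGACAACTACTGCGCCAACATCTCAAATGATCCACATCACGTC
Frame +1: GAC GTG ATG TGG ATC ATT TGA GAT GTT GGC GCA GTA GTT GTC CTA CAT — ATG at 7, stop TGA at 19 → 15 nt.
Frame +2: ACG TGA TGT GGA TCA TTT GAG ATG TTG GCG CAG TAG TTG TCC TAC ATC — ATG at 23, stop TAG at 35 → 15 nt.
Frame +3: CGT GAT GTG GAT CAT TTG AGA TGT TGG CGC AGT AGT TGT CCT ACA — no ATG→stop ORF.
Frame -1: GAT GTA GGA CAA CTA CTG CGC CAA CAT CTC AAA TGA TCC ACA TCA CGT — no ATG→stop ORF.
Frame -2: ATG TAG GAC AAC TAC TGC GCC AAC ATC TCA AAT GAT CCA CAT CAC GTC — ATG at 2, stop TAG at 5 → 6 nt.
Frame -3: TGT AGG ACA ACT ACT GCG CCA ACA TCT CAA ATG ATC CAC ATC ACG — no ATG→stop ORF.
Forward-strand max 15 nt; reverse-strand max 6 nt. The forward strand has the longer ORF.

forward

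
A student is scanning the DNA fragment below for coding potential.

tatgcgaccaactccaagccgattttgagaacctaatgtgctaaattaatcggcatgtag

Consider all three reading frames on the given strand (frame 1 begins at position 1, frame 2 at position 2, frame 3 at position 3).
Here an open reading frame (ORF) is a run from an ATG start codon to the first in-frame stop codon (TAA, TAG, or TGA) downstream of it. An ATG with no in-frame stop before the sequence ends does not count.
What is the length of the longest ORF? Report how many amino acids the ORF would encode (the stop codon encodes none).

Frame 1: TAT GCG ACC AAC TCC AAG CCG ATT TTG AGA ACC TAA TGT GCT AAA TTA ATC GGC ATG TAG — ATG at 55, stop TAG at 58 → 6 nt.
Frame 2: ATG CGA CCA ACT CCA AGC CGA TTT TGA GAA CCT AAT GTG CTA AAT TAA TCG GCA TGT — ATG at 2, stop TGA at 26 → 27 nt.
Frame 3: TGC GAC CAA CTC CAA GCC GAT TTT GAG AAC CTA ATG TGC TAA ATT AAT CGG CAT GTA — ATG at 36, stop TAA at 42 → 9 nt.
Longest: frame 2, positions 2–28, 27 nt = 9 codons = 8 aa. → 8 amino acids.

8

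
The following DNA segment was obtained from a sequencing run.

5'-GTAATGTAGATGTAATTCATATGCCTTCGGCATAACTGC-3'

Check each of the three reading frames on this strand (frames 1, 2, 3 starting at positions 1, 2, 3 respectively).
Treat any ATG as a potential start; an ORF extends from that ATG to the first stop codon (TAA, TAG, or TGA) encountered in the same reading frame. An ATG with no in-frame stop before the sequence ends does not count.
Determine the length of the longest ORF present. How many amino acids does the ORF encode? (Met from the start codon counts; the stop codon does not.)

4

Frame 1: GTA ATG TAG ATG TAA TTC ATA TGC CTT CGG CAT AAC TGC — ATG at 4, stop TAG at 7 → 6 nt; ATG at 10, stop TAA at 13 → 6 nt.
Frame 2: TAA TGT AGA TGT AAT TCA TAT GCC TTC GGC ATA ACT — no ATG→stop ORF.
Frame 3: AAT GTA GAT GTA ATT CAT ATG CCT TCG GCA TAA CTG — ATG at 21, stop TAA at 33 → 15 nt.
Longest: frame 3, positions 21–35, 15 nt = 5 codons = 4 aa. → 4 amino acids.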